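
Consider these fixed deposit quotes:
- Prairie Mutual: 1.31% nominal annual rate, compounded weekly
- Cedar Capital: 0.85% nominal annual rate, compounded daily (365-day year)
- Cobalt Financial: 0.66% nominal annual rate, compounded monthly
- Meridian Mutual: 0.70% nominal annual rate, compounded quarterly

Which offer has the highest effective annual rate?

Prairie Mutual: (1 + 0.0131/52)^52 − 1 = 1.318%
Cedar Capital: (1 + 0.0085/365)^365 − 1 = 0.854%
Cobalt Financial: (1 + 0.0066/12)^12 − 1 = 0.662%
Meridian Mutual: (1 + 0.0070/4)^4 − 1 = 0.702%
The highest effective annual rate is Prairie Mutual at 1.318%.

Prairie Mutual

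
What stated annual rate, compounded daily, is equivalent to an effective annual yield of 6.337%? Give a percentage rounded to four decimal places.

6.1448%

(1 + r/365)^365 − 1 = 0.06337, so 1 + r/365 = 1.06337^(1/365).
r/365 = 0.000168, so r = 0.061448 = 6.1448%.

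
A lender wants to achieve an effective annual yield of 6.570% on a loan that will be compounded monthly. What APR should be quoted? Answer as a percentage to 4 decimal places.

6.3801%

(1 + r/12)^12 − 1 = 0.06570, so 1 + r/12 = 1.06570^(1/12).
r/12 = 0.005317, so r = 0.063801 = 6.3801%.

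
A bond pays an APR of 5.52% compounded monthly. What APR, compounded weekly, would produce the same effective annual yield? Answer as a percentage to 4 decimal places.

5.5103%

EAR = (1 + 0.0552/12)^12 − 1 = 0.056618.
Solve (1 + r/52)^52 = 1.056618: r/52 = 1.056618^(1/52) − 1 = 0.001060, so r = 0.055103 = 5.5103%.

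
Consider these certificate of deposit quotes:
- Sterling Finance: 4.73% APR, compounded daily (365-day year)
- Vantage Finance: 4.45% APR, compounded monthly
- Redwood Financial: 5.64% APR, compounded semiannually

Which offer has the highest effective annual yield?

Redwood Financial

Sterling Finance: (1 + 0.0473/365)^365 − 1 = 4.843%
Vantage Finance: (1 + 0.0445/12)^12 − 1 = 4.542%
Redwood Financial: (1 + 0.0564/2)^2 − 1 = 5.720%
The highest effective annual rate is Redwood Financial at 5.720%.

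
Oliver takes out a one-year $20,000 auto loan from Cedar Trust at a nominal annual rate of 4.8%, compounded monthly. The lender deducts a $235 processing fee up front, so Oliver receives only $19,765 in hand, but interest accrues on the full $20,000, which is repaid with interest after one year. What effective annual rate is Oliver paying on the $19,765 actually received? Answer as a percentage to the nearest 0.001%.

6.154%

Amount owed after one year: 20,000 × (1 + 0.048/12)^12 = 20,000 × 1.049070 = $20,981.40.
Effective rate on net proceeds: 20,981.40 / 19,765 − 1 = 0.061543 = 6.154%.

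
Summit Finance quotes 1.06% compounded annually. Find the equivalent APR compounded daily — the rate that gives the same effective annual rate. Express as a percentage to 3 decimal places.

Compounded annually, EAR = nominal = 0.010600.
Solve (1 + r/365)^365 = 1.010600: r/365 = 1.010600^(1/365) − 1 = 0.000029, so r = 0.010544 = 1.054%.

1.054%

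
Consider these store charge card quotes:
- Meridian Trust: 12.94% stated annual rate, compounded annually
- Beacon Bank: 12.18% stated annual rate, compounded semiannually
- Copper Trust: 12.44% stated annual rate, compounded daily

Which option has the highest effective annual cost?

Copper Trust

Meridian Trust: compounded annually, EAR = 12.940%
Beacon Bank: (1 + 0.1218/2)^2 − 1 = 12.551%
Copper Trust: (1 + 0.1244/365)^365 − 1 = 13.244%
The highest effective annual rate is Copper Trust at 13.244%.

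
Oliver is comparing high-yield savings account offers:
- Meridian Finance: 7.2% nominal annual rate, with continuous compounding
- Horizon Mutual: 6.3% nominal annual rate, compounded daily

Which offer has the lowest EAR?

Meridian Finance: e^0.072 − 1 = 7.466%
Horizon Mutual: (1 + 0.063/365)^365 − 1 = 6.502%
The lowest effective annual rate is Horizon Mutual at 6.502%.

Horizon Mutual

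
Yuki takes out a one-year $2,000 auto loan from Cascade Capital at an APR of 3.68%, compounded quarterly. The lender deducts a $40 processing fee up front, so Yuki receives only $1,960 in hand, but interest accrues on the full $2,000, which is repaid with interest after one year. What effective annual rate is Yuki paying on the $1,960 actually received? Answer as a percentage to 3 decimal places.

5.848%

Amount owed after one year: 2,000 × (1 + 0.0368/4)^4 = 2,000 × 1.037311 = $2,074.62.
Effective rate on net proceeds: 2,074.62 / 1,960 − 1 = 0.058481 = 5.848%.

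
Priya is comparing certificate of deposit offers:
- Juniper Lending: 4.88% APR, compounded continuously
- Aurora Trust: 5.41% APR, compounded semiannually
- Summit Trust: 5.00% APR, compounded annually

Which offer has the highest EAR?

Juniper Lending: e^0.0488 − 1 = 5.001%
Aurora Trust: (1 + 0.0541/2)^2 − 1 = 5.483%
Summit Trust: compounded annually, EAR = 5.000%
The highest effective annual rate is Aurora Trust at 5.483%.

Aurora Trust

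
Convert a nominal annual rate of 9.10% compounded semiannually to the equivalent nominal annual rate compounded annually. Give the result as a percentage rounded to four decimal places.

EAR = (1 + 0.0910/2)^2 − 1 = 0.093070.
Compounded annually, the equivalent nominal rate is the EAR itself: 9.3070%.

9.3070%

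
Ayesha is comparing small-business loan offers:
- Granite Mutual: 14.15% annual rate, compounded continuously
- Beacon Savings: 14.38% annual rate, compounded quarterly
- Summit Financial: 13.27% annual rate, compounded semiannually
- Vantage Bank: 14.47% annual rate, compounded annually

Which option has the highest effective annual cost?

Granite Mutual: e^0.1415 − 1 = 15.200%
Beacon Savings: (1 + 0.1438/4)^4 − 1 = 15.174%
Summit Financial: (1 + 0.1327/2)^2 − 1 = 13.710%
Vantage Bank: compounded annually, EAR = 14.470%
The highest effective annual rate is Granite Mutual at 15.200%.

Granite Mutual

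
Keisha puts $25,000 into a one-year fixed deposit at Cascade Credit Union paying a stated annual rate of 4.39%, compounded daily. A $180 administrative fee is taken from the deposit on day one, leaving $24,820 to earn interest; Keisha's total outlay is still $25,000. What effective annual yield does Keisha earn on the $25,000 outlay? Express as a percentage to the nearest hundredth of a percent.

Value after one year: 24,820 × (1 + 0.0439/365)^365 = 24,820 × 1.044875 = $25,933.80.
Effective yield on the $25,000 outlay: 25,933.80 / 25,000 − 1 = 0.037352 = 3.74%.

3.74%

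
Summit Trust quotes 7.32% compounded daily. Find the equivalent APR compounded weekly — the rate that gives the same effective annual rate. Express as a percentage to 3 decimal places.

7.324%

EAR = (1 + 0.0732/365)^365 − 1 = 0.075938.
Solve (1 + r/52)^52 = 1.075938: r/52 = 1.075938^(1/52) − 1 = 0.001409, so r = 0.073244 = 7.324%.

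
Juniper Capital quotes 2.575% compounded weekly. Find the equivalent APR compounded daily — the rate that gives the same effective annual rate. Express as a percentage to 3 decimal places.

2.574%

EAR = (1 + 0.02575/52)^52 − 1 = 0.026078.
Solve (1 + r/365)^365 = 1.026078: r/365 = 1.026078^(1/365) − 1 = 0.000071, so r = 0.025745 = 2.574%.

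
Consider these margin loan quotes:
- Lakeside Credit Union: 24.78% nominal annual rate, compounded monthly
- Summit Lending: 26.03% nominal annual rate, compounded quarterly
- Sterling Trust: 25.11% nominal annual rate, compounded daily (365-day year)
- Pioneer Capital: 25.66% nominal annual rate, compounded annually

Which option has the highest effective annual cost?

Summit Lending

Lakeside Credit Union: (1 + 0.2478/12)^12 − 1 = 27.797%
Summit Lending: (1 + 0.2603/4)^4 − 1 = 28.683%
Sterling Trust: (1 + 0.2511/365)^365 − 1 = 28.533%
Pioneer Capital: compounded annually, EAR = 25.660%
The highest effective annual rate is Summit Lending at 28.683%.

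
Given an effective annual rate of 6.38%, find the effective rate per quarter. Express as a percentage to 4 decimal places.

1.5582%

The per-quarter rate i satisfies (1 + i)^4 = 1 + 0.0638.
i = 1.0638^(1/4) − 1 = 0.0155820 = 1.5582%.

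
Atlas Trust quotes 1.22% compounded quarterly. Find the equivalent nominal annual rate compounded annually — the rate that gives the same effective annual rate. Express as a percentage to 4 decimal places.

EAR = (1 + 0.0122/4)^4 − 1 = 0.012256.
Compounded annually, the equivalent nominal rate is the EAR itself: 1.2256%.

1.2256%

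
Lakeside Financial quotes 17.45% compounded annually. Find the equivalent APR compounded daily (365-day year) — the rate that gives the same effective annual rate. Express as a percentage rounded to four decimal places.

16.0878%

Compounded annually, EAR = nominal = 0.174500.
Solve (1 + r/365)^365 = 1.174500: r/365 = 1.174500^(1/365) − 1 = 0.000441, so r = 0.160878 = 16.0878%.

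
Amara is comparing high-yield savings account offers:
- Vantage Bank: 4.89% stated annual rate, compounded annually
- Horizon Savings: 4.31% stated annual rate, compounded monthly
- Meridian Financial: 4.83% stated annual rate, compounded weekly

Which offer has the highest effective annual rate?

Vantage Bank: compounded annually, EAR = 4.890%
Horizon Savings: (1 + 0.0431/12)^12 − 1 = 4.396%
Meridian Financial: (1 + 0.0483/52)^52 − 1 = 4.946%
The highest effective annual rate is Meridian Financial at 4.946%.

Meridian Financial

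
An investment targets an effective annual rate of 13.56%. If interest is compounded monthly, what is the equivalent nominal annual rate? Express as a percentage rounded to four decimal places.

12.7837%

(1 + r/12)^12 − 1 = 0.1356, so 1 + r/12 = 1.1356^(1/12).
r/12 = 0.010653, so r = 0.127837 = 12.7837%.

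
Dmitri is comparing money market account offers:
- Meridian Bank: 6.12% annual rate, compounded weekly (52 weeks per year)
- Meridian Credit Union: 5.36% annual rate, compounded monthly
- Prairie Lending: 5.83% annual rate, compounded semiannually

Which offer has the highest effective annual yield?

Meridian Bank: (1 + 0.0612/52)^52 − 1 = 6.307%
Meridian Credit Union: (1 + 0.0536/12)^12 − 1 = 5.494%
Prairie Lending: (1 + 0.0583/2)^2 − 1 = 5.915%
The highest effective annual rate is Meridian Bank at 6.307%.

Meridian Bank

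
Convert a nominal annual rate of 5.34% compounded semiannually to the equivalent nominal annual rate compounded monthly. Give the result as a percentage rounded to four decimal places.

5.2815%

EAR = (1 + 0.0534/2)^2 − 1 = 0.054113.
Solve (1 + r/12)^12 = 1.054113: r/12 = 1.054113^(1/12) − 1 = 0.004401, so r = 0.052815 = 5.2815%.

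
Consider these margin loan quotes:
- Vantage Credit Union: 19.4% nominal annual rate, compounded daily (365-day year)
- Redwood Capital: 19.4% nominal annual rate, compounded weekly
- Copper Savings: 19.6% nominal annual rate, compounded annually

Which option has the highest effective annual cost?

Vantage Credit Union

Vantage Credit Union: (1 + 0.194/365)^365 − 1 = 21.403%
Redwood Capital: (1 + 0.194/52)^52 − 1 = 21.366%
Copper Savings: compounded annually, EAR = 19.600%
The highest effective annual rate is Vantage Credit Union at 21.403%.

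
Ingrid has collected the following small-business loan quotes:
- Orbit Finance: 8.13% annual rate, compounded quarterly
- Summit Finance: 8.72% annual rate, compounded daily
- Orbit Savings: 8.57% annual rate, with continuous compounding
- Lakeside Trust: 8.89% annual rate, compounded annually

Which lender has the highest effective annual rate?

Summit Finance

Orbit Finance: (1 + 0.0813/4)^4 − 1 = 8.381%
Summit Finance: (1 + 0.0872/365)^365 − 1 = 9.110%
Orbit Savings: e^0.0857 − 1 = 8.948%
Lakeside Trust: compounded annually, EAR = 8.890%
The highest effective annual rate is Summit Finance at 9.110%.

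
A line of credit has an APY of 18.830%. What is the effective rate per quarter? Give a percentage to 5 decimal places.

The per-quarter rate i satisfies (1 + i)^4 = 1 + 0.18830.
i = 1.18830^(1/4) − 1 = 0.0440746 = 4.40746%.

4.40746%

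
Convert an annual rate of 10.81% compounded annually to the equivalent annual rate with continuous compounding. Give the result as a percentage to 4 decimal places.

Compounded annually, EAR = nominal = 0.108100.
Equivalent continuous rate: r = ln(1 + 0.108100) = 0.102647 = 10.2647%.

10.2647%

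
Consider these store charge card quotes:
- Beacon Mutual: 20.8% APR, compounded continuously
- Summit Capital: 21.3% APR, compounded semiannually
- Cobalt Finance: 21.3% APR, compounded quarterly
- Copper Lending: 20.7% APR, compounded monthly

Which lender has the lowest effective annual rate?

Summit Capital

Beacon Mutual: e^0.208 − 1 = 23.121%
Summit Capital: (1 + 0.213/2)^2 − 1 = 22.434%
Cobalt Finance: (1 + 0.213/4)^4 − 1 = 23.063%
Copper Lending: (1 + 0.207/12)^12 − 1 = 22.781%
The lowest effective annual rate is Summit Capital at 22.434%.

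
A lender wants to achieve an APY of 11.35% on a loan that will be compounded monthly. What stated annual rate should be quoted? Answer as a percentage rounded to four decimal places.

10.7991%

(1 + r/12)^12 − 1 = 0.1135, so 1 + r/12 = 1.1135^(1/12).
r/12 = 0.008999, so r = 0.107991 = 10.7991%.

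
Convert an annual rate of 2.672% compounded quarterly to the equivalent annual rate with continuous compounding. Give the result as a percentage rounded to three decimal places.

EAR = (1 + 0.02672/4)^4 − 1 = 0.026989.
Equivalent continuous rate: r = ln(1 + 0.026989) = 0.026631 = 2.663%.

2.663%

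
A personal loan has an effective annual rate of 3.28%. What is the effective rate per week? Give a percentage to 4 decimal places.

0.0621%

The per-week rate i satisfies (1 + i)^52 = 1 + 0.0328.
i = 1.0328^(1/52) − 1 = 0.0006208 = 0.0621%.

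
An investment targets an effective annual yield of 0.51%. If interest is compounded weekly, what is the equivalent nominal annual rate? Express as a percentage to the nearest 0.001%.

0.509%

(1 + r/52)^52 − 1 = 0.0051, so 1 + r/52 = 1.0051^(1/52).
r/52 = 0.000098, so r = 0.005087 = 0.509%.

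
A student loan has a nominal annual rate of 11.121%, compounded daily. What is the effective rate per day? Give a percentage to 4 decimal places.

With a nominal annual rate compounded daily, the periodic rate is the nominal rate divided by 365.
i = 0.11121 / 365 = 0.0003047 = 0.0305%.

0.0305%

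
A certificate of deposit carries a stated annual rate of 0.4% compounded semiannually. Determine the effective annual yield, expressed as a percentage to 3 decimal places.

EAR = (1 + 0.004/2)^2 − 1.
= (1 + 0.002000)^2 − 1 = 1.004004 − 1 = 0.400%.

0.400%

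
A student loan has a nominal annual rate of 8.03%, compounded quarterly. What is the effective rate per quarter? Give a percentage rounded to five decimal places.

With a nominal annual rate compounded quarterly, the periodic rate is the nominal rate divided by 4.
i = 0.0803 / 4 = 0.0200750 = 2.00750%.

2.00750%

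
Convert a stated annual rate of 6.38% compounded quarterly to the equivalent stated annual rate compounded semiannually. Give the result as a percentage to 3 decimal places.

EAR = (1 + 0.0638/4)^4 − 1 = 0.065343.
Solve (1 + r/2)^2 = 1.065343: r/2 = 1.065343^(1/2) − 1 = 0.032154, so r = 0.064309 = 6.431%.

6.431%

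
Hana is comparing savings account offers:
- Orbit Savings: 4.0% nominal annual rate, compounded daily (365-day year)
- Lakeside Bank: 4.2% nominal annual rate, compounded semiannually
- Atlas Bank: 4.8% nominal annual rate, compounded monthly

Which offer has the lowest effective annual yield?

Orbit Savings

Orbit Savings: (1 + 0.040/365)^365 − 1 = 4.081%
Lakeside Bank: (1 + 0.042/2)^2 − 1 = 4.244%
Atlas Bank: (1 + 0.048/12)^12 − 1 = 4.907%
The lowest effective annual rate is Orbit Savings at 4.081%.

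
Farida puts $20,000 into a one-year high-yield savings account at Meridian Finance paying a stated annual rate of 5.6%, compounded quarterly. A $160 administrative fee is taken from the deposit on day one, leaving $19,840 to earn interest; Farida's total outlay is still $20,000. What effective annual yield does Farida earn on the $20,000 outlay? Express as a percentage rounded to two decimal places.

Value after one year: 19,840 × (1 + 0.056/4)^4 = 19,840 × 1.057187 = $20,974.59.
Effective yield on the $20,000 outlay: 20,974.59 / 20,000 − 1 = 0.048730 = 4.87%.

4.87%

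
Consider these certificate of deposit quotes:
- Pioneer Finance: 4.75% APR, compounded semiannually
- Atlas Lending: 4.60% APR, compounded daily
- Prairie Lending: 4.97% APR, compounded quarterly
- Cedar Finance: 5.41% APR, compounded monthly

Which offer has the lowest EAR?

Pioneer Finance: (1 + 0.0475/2)^2 − 1 = 4.806%
Atlas Lending: (1 + 0.0460/365)^365 − 1 = 4.707%
Prairie Lending: (1 + 0.0497/4)^4 − 1 = 5.063%
Cedar Finance: (1 + 0.0541/12)^12 − 1 = 5.546%
The lowest effective annual rate is Atlas Lending at 4.707%.

Atlas Lending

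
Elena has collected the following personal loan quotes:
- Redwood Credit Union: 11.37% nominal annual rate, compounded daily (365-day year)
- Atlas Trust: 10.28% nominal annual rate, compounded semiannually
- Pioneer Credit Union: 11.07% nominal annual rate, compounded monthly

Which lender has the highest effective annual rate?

Redwood Credit Union

Redwood Credit Union: (1 + 0.1137/365)^365 − 1 = 12.040%
Atlas Trust: (1 + 0.1028/2)^2 − 1 = 10.544%
Pioneer Credit Union: (1 + 0.1107/12)^12 − 1 = 11.649%
The highest effective annual rate is Redwood Credit Union at 12.040%.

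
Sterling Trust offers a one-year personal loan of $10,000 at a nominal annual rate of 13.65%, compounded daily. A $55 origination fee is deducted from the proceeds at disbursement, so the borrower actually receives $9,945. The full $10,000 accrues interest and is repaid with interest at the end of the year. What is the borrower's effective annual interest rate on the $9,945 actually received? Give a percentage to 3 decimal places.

Amount owed after one year: 10,000 × (1 + 0.1365/365)^365 = 10,000 × 1.146226 = $11,462.26.
Effective rate on net proceeds: 11,462.26 / 9,945 − 1 = 0.152565 = 15.256%.

15.256%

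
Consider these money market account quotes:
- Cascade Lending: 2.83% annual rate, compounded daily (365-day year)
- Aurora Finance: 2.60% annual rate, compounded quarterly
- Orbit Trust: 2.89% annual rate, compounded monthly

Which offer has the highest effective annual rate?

Cascade Lending: (1 + 0.0283/365)^365 − 1 = 2.870%
Aurora Finance: (1 + 0.0260/4)^4 − 1 = 2.625%
Orbit Trust: (1 + 0.0289/12)^12 − 1 = 2.929%
The highest effective annual rate is Orbit Trust at 2.929%.

Orbit Trust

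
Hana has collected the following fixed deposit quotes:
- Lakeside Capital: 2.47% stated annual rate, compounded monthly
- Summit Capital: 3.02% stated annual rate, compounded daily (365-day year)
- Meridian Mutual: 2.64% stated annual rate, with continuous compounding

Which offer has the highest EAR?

Summit Capital

Lakeside Capital: (1 + 0.0247/12)^12 − 1 = 2.498%
Summit Capital: (1 + 0.0302/365)^365 − 1 = 3.066%
Meridian Mutual: e^0.0264 − 1 = 2.675%
The highest effective annual rate is Summit Capital at 3.066%.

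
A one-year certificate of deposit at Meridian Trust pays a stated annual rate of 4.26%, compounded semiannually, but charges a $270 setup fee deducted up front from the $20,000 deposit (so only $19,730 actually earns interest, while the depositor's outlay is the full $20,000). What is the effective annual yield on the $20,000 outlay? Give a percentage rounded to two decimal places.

2.90%

Value after one year: 19,730 × (1 + 0.0426/2)^2 = 19,730 × 1.043054 = $20,579.45.
Effective yield on the $20,000 outlay: 20,579.45 / 20,000 − 1 = 0.028972 = 2.90%.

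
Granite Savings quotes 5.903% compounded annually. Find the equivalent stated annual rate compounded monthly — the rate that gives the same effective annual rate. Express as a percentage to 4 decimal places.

5.7491%

Compounded annually, EAR = nominal = 0.059030.
Solve (1 + r/12)^12 = 1.059030: r/12 = 1.059030^(1/12) − 1 = 0.004791, so r = 0.057491 = 5.7491%.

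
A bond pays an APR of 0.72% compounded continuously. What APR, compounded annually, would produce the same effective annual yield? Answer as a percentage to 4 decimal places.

0.7226%

EAR under continuous compounding: e^0.0072 − 1 = 0.007226.
Compounded annually, the equivalent nominal rate is the EAR itself: 0.7226%.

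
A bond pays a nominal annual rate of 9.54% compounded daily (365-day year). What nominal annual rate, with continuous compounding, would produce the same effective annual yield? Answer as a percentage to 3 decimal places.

EAR = (1 + 0.0954/365)^365 − 1 = 0.100085.
Equivalent continuous rate: r = ln(1 + 0.100085) = 0.095388 = 9.539%.

9.539%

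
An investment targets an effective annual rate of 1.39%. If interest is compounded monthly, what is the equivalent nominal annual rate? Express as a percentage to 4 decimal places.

(1 + r/12)^12 − 1 = 0.0139, so 1 + r/12 = 1.0139^(1/12).
r/12 = 0.001151, so r = 0.013812 = 1.3812%.

1.3812%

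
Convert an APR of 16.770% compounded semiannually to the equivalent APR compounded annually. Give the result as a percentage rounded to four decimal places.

17.4731%

EAR = (1 + 0.16770/2)^2 − 1 = 0.174731.
Compounded annually, the equivalent nominal rate is the EAR itself: 17.4731%.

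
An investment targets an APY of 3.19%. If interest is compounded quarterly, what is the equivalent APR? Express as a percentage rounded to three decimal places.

(1 + r/4)^4 − 1 = 0.0319, so 1 + r/4 = 1.0319^(1/4).
r/4 = 0.007881, so r = 0.031525 = 3.153%.

3.153%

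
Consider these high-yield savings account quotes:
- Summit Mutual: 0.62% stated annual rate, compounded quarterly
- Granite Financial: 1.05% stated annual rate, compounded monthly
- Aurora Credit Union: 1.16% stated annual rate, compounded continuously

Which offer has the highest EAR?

Aurora Credit Union

Summit Mutual: (1 + 0.0062/4)^4 − 1 = 0.621%
Granite Financial: (1 + 0.0105/12)^12 − 1 = 1.055%
Aurora Credit Union: e^0.0116 − 1 = 1.167%
The highest effective annual rate is Aurora Credit Union at 1.167%.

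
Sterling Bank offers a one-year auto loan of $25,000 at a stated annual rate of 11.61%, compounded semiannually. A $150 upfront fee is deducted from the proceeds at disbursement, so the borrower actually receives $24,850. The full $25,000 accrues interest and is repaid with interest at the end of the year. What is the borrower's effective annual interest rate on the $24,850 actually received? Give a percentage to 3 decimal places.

Amount owed after one year: 25,000 × (1 + 0.1161/2)^2 = 25,000 × 1.119470 = $27,986.75.
Effective rate on net proceeds: 27,986.75 / 24,850 − 1 = 0.126227 = 12.623%.

12.623%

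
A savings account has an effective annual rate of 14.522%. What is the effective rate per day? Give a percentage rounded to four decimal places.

The per-day rate i satisfies (1 + i)^365 = 1 + 0.14522.
i = 1.14522^(1/365) − 1 = 0.0003716 = 0.0372%.

0.0372%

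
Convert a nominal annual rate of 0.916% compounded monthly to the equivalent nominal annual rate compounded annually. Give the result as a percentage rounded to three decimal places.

EAR = (1 + 0.00916/12)^12 − 1 = 0.009199.
Compounded annually, the equivalent nominal rate is the EAR itself: 0.920%.

0.920%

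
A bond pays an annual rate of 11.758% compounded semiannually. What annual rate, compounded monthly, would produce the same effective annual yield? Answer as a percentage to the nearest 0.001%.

EAR = (1 + 0.11758/2)^2 − 1 = 0.121036.
Solve (1 + r/12)^12 = 1.121036: r/12 = 1.121036^(1/12) − 1 = 0.009567, so r = 0.114799 = 11.480%.

11.480%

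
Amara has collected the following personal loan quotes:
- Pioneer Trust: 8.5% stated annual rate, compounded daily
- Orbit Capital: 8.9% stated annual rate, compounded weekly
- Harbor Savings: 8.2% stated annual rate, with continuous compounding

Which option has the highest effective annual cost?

Pioneer Trust: (1 + 0.085/365)^365 − 1 = 8.871%
Orbit Capital: (1 + 0.089/52)^52 − 1 = 9.300%
Harbor Savings: e^0.082 − 1 = 8.546%
The highest effective annual rate is Orbit Capital at 9.300%.

Orbit Capital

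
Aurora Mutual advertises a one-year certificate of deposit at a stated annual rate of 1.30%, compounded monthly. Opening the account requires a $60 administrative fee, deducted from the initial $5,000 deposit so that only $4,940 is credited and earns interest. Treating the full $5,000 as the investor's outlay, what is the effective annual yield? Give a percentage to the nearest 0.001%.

0.092%

Value after one year: 4,940 × (1 + 0.0130/12)^12 = 4,940 × 1.013078 = $5,004.60.
Effective yield on the $5,000 outlay: 5,004.60 / 5,000 − 1 = 0.000921 = 0.092%.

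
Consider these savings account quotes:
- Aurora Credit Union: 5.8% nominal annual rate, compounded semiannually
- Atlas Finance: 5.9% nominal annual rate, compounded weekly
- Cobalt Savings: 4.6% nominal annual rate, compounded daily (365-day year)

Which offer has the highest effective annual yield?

Atlas Finance

Aurora Credit Union: (1 + 0.058/2)^2 − 1 = 5.884%
Atlas Finance: (1 + 0.059/52)^52 − 1 = 6.074%
Cobalt Savings: (1 + 0.046/365)^365 − 1 = 4.707%
The highest effective annual rate is Atlas Finance at 6.074%.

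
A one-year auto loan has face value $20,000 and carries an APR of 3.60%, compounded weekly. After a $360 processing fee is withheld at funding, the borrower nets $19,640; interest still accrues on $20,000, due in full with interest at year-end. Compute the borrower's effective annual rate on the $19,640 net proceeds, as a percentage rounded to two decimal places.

5.56%

Amount owed after one year: 20,000 × (1 + 0.0360/52)^52 = 20,000 × 1.036643 = $20,732.86.
Effective rate on net proceeds: 20,732.86 / 19,640 − 1 = 0.055645 = 5.56%.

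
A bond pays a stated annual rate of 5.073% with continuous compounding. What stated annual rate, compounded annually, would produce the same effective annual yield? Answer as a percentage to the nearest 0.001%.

5.204%

EAR under continuous compounding: e^0.05073 − 1 = 0.052039.
Compounded annually, the equivalent nominal rate is the EAR itself: 5.204%.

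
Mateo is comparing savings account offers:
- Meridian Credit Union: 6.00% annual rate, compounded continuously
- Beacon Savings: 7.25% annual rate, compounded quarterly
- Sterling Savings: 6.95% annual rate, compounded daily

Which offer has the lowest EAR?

Meridian Credit Union

Meridian Credit Union: e^0.0600 − 1 = 6.184%
Beacon Savings: (1 + 0.0725/4)^4 − 1 = 7.450%
Sterling Savings: (1 + 0.0695/365)^365 − 1 = 7.196%
The lowest effective annual rate is Meridian Credit Union at 6.184%.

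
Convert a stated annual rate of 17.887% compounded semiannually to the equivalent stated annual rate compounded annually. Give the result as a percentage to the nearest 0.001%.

18.687%

EAR = (1 + 0.17887/2)^2 − 1 = 0.186869.
Compounded annually, the equivalent nominal rate is the EAR itself: 18.687%.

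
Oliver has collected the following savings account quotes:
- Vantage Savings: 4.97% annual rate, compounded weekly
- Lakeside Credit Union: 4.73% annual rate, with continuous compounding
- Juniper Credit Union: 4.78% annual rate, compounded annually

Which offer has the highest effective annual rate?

Vantage Savings

Vantage Savings: (1 + 0.0497/52)^52 − 1 = 5.093%
Lakeside Credit Union: e^0.0473 − 1 = 4.844%
Juniper Credit Union: compounded annually, EAR = 4.780%
The highest effective annual rate is Vantage Savings at 5.093%.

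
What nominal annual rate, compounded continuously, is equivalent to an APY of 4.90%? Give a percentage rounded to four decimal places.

4.7837%

Continuous: nominal r satisfies e^r − 1 = 0.0490.
r = ln(1 + 0.0490) = ln(1.0490) = 0.047837 = 4.7837%.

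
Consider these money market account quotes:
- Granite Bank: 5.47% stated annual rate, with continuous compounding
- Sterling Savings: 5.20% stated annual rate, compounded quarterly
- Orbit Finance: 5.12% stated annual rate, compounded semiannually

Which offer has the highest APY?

Granite Bank

Granite Bank: e^0.0547 − 1 = 5.622%
Sterling Savings: (1 + 0.0520/4)^4 − 1 = 5.302%
Orbit Finance: (1 + 0.0512/2)^2 − 1 = 5.186%
The highest effective annual rate is Granite Bank at 5.622%.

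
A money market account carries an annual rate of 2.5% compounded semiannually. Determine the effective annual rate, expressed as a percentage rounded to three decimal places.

EAR = (1 + 0.025/2)^2 − 1.
= 1.025156 − 1 = 2.516%.

2.516%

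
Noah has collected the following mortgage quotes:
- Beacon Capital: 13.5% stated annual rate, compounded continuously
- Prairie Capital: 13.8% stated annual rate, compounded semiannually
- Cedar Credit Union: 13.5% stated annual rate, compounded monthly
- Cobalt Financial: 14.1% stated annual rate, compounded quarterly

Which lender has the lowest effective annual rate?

Beacon Capital: e^0.135 − 1 = 14.454%
Prairie Capital: (1 + 0.138/2)^2 − 1 = 14.276%
Cedar Credit Union: (1 + 0.135/12)^12 − 1 = 14.367%
Cobalt Financial: (1 + 0.141/4)^4 − 1 = 14.863%
The lowest effective annual rate is Prairie Capital at 14.276%.

Prairie Capital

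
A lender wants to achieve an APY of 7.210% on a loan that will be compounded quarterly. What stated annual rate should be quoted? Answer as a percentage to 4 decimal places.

(1 + r/4)^4 − 1 = 0.07210, so 1 + r/4 = 1.07210^(1/4).
r/4 = 0.017557, so r = 0.070229 = 7.0229%.

7.0229%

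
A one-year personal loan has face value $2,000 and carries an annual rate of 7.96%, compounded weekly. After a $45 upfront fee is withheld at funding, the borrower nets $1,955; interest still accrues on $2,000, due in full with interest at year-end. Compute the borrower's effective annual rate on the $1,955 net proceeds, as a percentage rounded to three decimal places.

10.771%

Amount owed after one year: 2,000 × (1 + 0.0796/52)^52 = 2,000 × 1.082788 = $2,165.58.
Effective rate on net proceeds: 2,165.58 / 1,955 − 1 = 0.107711 = 10.771%.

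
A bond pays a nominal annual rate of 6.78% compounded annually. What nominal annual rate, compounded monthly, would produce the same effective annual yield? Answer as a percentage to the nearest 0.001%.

6.578%

Compounded annually, EAR = nominal = 0.067800.
Solve (1 + r/12)^12 = 1.067800: r/12 = 1.067800^(1/12) − 1 = 0.005482, so r = 0.065780 = 6.578%.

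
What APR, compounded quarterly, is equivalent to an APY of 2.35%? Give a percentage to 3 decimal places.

2.330%

(1 + r/4)^4 − 1 = 0.0235, so 1 + r/4 = 1.0235^(1/4).
r/4 = 0.005824, so r = 0.023296 = 2.330%.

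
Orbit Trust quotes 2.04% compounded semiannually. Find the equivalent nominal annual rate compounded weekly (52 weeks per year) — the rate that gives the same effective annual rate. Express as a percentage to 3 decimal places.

2.030%

EAR = (1 + 0.0204/2)^2 − 1 = 0.020504.
Solve (1 + r/52)^52 = 1.020504: r/52 = 1.020504^(1/52) − 1 = 0.000390, so r = 0.020301 = 2.030%.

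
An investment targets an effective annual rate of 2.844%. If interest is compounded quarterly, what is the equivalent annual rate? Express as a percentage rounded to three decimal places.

2.814%

(1 + r/4)^4 − 1 = 0.02844, so 1 + r/4 = 1.02844^(1/4).
r/4 = 0.007035, so r = 0.028142 = 2.814%.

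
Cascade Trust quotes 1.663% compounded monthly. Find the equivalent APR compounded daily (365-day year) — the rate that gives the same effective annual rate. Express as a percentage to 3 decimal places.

EAR = (1 + 0.01663/12)^12 − 1 = 0.016757.
Solve (1 + r/365)^365 = 1.016757: r/365 = 1.016757^(1/365) − 1 = 0.000046, so r = 0.016619 = 1.662%.

1.662%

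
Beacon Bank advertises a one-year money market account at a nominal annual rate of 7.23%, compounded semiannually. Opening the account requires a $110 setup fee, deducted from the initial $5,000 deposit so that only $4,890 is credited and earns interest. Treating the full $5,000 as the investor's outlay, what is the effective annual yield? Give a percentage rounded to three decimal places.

Value after one year: 4,890 × (1 + 0.0723/2)^2 = 4,890 × 1.073607 = $5,249.94.
Effective yield on the $5,000 outlay: 5,249.94 / 5,000 − 1 = 0.049987 = 4.999%.

4.999%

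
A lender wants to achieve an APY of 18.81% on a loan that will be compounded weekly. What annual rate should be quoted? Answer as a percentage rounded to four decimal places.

(1 + r/52)^52 − 1 = 0.1881, so 1 + r/52 = 1.1881^(1/52).
r/52 = 0.003320, so r = 0.172641 = 17.2641%.

17.2641%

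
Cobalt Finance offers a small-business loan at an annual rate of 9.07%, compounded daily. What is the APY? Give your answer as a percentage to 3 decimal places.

EAR = (1 + 0.0907/365)^365 − 1.
= 1.094928 − 1 = 9.493%.

9.493%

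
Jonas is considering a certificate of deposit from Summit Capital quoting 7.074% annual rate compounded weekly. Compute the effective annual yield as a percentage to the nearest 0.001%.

7.325%

EAR = (1 + 0.07074/52)^52 − 1.
= 1.073251 − 1 = 7.325%.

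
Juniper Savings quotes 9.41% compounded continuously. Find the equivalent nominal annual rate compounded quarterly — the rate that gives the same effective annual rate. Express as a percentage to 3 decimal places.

EAR under continuous compounding: e^0.0941 − 1 = 0.098670.
Solve (1 + r/4)^4 = 1.098670: r/4 = 1.098670^(1/4) − 1 = 0.023804, so r = 0.095216 = 9.522%.

9.522%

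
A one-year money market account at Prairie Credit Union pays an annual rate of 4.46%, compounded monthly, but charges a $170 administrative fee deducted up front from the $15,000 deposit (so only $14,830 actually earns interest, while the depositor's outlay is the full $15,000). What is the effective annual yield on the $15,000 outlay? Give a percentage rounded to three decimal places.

3.367%

Value after one year: 14,830 × (1 + 0.0446/12)^12 = 14,830 × 1.045523 = $15,505.11.
Effective yield on the $15,000 outlay: 15,505.11 / 15,000 − 1 = 0.033674 = 3.367%.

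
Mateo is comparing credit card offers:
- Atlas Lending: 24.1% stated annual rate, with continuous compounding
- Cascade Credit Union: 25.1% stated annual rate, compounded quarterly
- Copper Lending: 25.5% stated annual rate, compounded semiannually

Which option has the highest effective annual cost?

Atlas Lending: e^0.241 − 1 = 27.252%
Cascade Credit Union: (1 + 0.251/4)^4 − 1 = 27.563%
Copper Lending: (1 + 0.255/2)^2 − 1 = 27.126%
The highest effective annual rate is Cascade Credit Union at 27.563%.

Cascade Credit Union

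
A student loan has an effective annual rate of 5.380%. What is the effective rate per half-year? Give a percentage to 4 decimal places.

The per-half-year rate i satisfies (1 + i)^2 = 1 + 0.05380.
i = 1.05380^(1/2) − 1 = 0.0265476 = 2.6548%.

2.6548%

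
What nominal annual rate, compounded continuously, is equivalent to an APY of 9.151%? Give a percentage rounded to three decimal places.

Continuous: nominal r satisfies e^r − 1 = 0.09151.
r = ln(1 + 0.09151) = ln(1.09151) = 0.087562 = 8.756%.

8.756%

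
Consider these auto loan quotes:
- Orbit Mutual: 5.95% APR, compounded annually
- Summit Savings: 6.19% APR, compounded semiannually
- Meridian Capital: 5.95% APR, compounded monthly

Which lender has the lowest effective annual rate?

Orbit Mutual: compounded annually, EAR = 5.950%
Summit Savings: (1 + 0.0619/2)^2 − 1 = 6.286%
Meridian Capital: (1 + 0.0595/12)^12 − 1 = 6.115%
The lowest effective annual rate is Orbit Mutual at 5.950%.

Orbit Mutual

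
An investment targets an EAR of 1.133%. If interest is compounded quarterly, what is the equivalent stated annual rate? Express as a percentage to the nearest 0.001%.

(1 + r/4)^4 − 1 = 0.01133, so 1 + r/4 = 1.01133^(1/4).
r/4 = 0.002821, so r = 0.011282 = 1.128%.

1.128%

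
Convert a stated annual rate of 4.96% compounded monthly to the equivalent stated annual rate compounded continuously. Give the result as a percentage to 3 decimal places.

EAR = (1 + 0.0496/12)^12 − 1 = 0.050743.
Equivalent continuous rate: r = ln(1 + 0.050743) = 0.049498 = 4.950%.

4.950%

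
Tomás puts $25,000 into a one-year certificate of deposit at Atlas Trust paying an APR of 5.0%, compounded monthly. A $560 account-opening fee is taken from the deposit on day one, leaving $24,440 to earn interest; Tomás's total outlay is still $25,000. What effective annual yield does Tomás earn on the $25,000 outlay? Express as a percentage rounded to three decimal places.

2.762%

Value after one year: 24,440 × (1 + 0.050/12)^12 = 24,440 × 1.051162 = $25,690.40.
Effective yield on the $25,000 outlay: 25,690.40 / 25,000 − 1 = 0.027616 = 2.762%.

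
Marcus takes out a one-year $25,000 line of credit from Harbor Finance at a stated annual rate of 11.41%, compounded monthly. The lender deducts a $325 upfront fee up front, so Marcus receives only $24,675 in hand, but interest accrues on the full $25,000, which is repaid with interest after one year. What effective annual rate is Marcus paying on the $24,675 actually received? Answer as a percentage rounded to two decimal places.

13.50%

Amount owed after one year: 25,000 × (1 + 0.1141/12)^12 = 25,000 × 1.120260 = $28,006.50.
Effective rate on net proceeds: 28,006.50 / 24,675 − 1 = 0.135015 = 13.50%.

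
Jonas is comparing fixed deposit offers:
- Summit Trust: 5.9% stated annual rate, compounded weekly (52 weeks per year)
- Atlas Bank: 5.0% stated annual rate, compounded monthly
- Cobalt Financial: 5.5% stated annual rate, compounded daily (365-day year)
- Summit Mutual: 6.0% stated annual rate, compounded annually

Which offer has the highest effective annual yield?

Summit Trust

Summit Trust: (1 + 0.059/52)^52 − 1 = 6.074%
Atlas Bank: (1 + 0.050/12)^12 − 1 = 5.116%
Cobalt Financial: (1 + 0.055/365)^365 − 1 = 5.654%
Summit Mutual: compounded annually, EAR = 6.000%
The highest effective annual rate is Summit Trust at 6.074%.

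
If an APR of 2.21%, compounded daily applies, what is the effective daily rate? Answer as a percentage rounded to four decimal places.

With a nominal annual rate compounded daily, the periodic rate is the nominal rate divided by 365.
i = 0.0221 / 365 = 0.0000605 = 0.0061%.

0.0061%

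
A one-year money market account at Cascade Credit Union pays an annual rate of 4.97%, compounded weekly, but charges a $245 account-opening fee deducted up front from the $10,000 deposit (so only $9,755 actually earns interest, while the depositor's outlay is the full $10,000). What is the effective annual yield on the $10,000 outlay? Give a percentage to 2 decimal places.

2.52%

Value after one year: 9,755 × (1 + 0.0497/52)^52 = 9,755 × 1.050931 = $10,251.83.
Effective yield on the $10,000 outlay: 10,251.83 / 10,000 − 1 = 0.025183 = 2.52%.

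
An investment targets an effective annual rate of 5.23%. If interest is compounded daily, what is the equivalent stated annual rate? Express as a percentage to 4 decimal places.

5.0982%

(1 + r/365)^365 − 1 = 0.0523, so 1 + r/365 = 1.0523^(1/365).
r/365 = 0.000140, so r = 0.050982 = 5.0982%.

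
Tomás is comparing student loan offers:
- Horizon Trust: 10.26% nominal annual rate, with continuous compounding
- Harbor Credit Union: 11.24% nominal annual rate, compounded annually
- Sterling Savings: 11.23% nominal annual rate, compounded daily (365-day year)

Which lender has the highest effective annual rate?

Horizon Trust: e^0.1026 − 1 = 10.805%
Harbor Credit Union: compounded annually, EAR = 11.240%
Sterling Savings: (1 + 0.1123/365)^365 − 1 = 11.883%
The highest effective annual rate is Sterling Savings at 11.883%.

Sterling Savings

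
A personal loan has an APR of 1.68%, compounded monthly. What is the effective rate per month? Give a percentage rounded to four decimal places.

With a nominal annual rate compounded monthly, the periodic rate is the nominal rate divided by 12.
i = 0.0168 / 12 = 0.0014000 = 0.1400%.

0.1400%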